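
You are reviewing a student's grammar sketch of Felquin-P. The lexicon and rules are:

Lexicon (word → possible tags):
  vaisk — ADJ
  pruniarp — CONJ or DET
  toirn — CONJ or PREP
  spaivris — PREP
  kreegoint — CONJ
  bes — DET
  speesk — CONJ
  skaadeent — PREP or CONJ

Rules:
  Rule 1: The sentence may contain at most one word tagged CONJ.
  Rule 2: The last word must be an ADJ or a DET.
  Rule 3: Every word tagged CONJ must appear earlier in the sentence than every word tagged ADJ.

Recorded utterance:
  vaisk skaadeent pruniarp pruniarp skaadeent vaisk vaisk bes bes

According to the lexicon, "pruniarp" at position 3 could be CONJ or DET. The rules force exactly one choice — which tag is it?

Candidates per position — 1:vaisk {ADJ}; 2:skaadeent {PREP,CONJ}; 3:pruniarp {CONJ,DET}; 4:pruniarp {CONJ,DET}; 5:skaadeent {PREP,CONJ}; 6:vaisk {ADJ}; 7:vaisk {ADJ}; 8:bes {DET}; 9:bes {DET}.
If word 2 were CONJ, no tagging could satisfy rule 3; so word 2 is PREP.
If word 3 were CONJ, no tagging could satisfy rule 3; so word 3 is DET.
If word 4 were CONJ, no tagging could satisfy rule 3; so word 4 is DET.
If word 5 were CONJ, no tagging could satisfy rule 3; so word 5 is PREP.
That leaves exactly one tagging: ADJ PREP DET DET PREP ADJ ADJ DET DET.
Check: rule 1 satisfied; rule 2 satisfied; rule 3 satisfied.

DET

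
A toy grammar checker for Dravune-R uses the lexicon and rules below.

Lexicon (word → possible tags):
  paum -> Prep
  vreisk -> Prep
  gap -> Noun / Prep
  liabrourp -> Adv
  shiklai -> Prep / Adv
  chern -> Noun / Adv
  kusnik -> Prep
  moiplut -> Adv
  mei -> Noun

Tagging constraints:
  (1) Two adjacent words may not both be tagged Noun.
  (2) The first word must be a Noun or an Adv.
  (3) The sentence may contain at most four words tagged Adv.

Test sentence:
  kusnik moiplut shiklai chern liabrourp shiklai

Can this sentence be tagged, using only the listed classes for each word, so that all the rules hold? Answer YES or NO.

Candidates per position — 1:kusnik {Prep}; 2:moiplut {Adv}; 3:shiklai {Prep,Adv}; 4:chern {Noun,Adv}; 5:liabrourp {Adv}; 6:shiklai {Prep,Adv}.
Rule 2 cannot be satisfied by any choice of tags from the lexicon.
So there is no consistent tagging.

NO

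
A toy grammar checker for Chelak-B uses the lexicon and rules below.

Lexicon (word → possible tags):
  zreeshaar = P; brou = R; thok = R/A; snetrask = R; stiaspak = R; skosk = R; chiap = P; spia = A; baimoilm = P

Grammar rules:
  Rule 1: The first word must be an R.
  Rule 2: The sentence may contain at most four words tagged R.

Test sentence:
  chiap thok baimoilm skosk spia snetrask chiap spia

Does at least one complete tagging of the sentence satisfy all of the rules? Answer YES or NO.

Candidates per position — 1:chiap {P}; 2:thok {R,A}; 3:baimoilm {P}; 4:skosk {R}; 5:spia {A}; 6:snetrask {R}; 7:chiap {P}; 8:spia {A}.
Rule 1 cannot be satisfied by any choice of tags from the lexicon.
So there is no consistent tagging.

NO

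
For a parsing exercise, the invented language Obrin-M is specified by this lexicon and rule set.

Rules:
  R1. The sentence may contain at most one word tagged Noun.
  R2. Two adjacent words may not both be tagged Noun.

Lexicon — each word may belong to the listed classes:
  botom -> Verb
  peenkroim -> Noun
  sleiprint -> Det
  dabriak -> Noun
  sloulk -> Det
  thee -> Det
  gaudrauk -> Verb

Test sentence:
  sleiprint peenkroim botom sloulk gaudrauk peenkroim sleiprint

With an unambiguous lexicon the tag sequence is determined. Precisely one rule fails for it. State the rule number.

Fixed tagging: Det Noun Verb Det Verb Noun Det.
Rule check: R1 violated, R2 holds.
Only rule 1 fails.

1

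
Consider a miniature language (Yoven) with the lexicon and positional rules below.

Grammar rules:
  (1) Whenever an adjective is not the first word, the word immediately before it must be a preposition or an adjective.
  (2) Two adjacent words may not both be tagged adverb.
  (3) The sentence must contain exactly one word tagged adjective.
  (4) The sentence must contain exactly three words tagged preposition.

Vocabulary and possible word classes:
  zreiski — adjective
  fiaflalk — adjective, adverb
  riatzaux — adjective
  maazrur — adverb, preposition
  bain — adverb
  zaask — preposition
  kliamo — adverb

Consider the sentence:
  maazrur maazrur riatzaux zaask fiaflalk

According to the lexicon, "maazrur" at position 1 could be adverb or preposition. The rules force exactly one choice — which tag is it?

preposition

Candidates per position — 1:maazrur {adverb,preposition}; 2:maazrur {adverb,preposition}; 3:riatzaux {adjective}; 4:zaask {preposition}; 5:fiaflalk {adjective,adverb}.
Position 1: adverb is ruled out by rule 4; that leaves preposition.
Position 2: adverb is ruled out by rule 1; that leaves preposition.
Position 5: adjective is ruled out by rule 3; that leaves adverb.
So the tagging must be: preposition preposition adjective preposition adverb.
Rule-by-rule: rule 1 satisfied; rule 2 satisfied; rule 3 satisfied; rule 4 satisfied.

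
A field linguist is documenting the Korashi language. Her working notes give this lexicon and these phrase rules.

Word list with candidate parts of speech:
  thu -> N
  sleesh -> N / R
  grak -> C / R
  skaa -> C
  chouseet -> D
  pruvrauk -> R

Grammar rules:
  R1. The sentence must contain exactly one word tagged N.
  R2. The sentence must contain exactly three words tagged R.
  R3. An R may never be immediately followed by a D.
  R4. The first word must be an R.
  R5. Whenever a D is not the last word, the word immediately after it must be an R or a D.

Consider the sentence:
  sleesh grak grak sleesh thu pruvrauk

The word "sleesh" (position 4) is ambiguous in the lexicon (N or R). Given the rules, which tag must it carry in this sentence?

Candidates per position — 1:sleesh {N,R}; 2:grak {C,R}; 3:grak {C,R}; 4:sleesh {N,R}; 5:thu {N}; 6:pruvrauk {R}.
At position 1, choosing N makes rule 1 impossible to satisfy; hence R.
At position 4, choosing N makes rule 1 impossible to satisfy; hence R.
At position 2, choosing R makes rule 2 impossible to satisfy; hence C.
At position 3, choosing R makes rule 2 impossible to satisfy; hence C.
The only consistent sequence is: R C C R N R.
Verifying each rule — rule 1 holds; rule 2 holds; rule 3 holds; rule 4 holds; rule 5 holds.

R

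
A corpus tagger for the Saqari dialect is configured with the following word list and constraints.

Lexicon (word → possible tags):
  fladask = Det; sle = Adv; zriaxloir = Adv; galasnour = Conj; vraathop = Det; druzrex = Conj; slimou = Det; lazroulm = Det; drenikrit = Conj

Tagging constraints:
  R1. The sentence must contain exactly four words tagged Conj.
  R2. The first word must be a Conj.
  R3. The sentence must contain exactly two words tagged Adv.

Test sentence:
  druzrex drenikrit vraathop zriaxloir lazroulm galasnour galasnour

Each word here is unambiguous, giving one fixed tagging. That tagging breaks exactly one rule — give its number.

Fixed tagging: Conj Conj Det Adv Det Conj Conj.
Applying the rules: R1 pass, R2 pass, R3 fail.
Only rule 3 fails.

3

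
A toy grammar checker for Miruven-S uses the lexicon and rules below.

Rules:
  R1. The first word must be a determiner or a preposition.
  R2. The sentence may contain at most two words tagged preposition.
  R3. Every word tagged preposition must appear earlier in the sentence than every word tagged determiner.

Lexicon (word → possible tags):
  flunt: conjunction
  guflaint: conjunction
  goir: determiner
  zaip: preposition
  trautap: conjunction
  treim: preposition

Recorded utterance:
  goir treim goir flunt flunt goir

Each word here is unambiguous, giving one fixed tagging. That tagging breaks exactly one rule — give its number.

Fixed tagging: determiner preposition determiner conjunction conjunction determiner.
Rule check: R1 holds, R2 holds, R3 violated.
Only rule 3 fails.

3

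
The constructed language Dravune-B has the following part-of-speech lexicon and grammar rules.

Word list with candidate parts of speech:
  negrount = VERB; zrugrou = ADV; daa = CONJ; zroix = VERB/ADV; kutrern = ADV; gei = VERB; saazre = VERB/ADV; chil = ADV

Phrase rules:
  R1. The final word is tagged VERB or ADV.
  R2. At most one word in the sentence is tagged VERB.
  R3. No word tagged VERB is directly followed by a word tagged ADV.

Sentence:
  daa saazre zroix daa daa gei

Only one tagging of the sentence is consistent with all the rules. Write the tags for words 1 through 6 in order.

CONJ ADV ADV CONJ CONJ VERB

Candidates per position — 1:daa {CONJ}; 2:saazre {VERB,ADV}; 3:zroix {VERB,ADV}; 4:daa {CONJ}; 5:daa {CONJ}; 6:gei {VERB}.
Position 2: tagging it VERB would leave rule 2 unsatisfiable, so it must be ADV.
Position 3: tagging it VERB would leave rule 2 unsatisfiable, so it must be ADV.
The unique satisfying tagging is: CONJ ADV ADV CONJ CONJ VERB.
Check: rule 1 satisfied; rule 2 satisfied; rule 3 satisfied.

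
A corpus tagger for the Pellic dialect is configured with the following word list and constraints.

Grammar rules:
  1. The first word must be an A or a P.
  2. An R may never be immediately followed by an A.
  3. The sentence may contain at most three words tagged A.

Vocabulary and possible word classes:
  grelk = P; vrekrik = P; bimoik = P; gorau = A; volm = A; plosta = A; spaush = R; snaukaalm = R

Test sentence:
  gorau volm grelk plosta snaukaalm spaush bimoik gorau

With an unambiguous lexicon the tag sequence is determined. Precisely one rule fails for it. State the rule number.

3

Fixed tagging: A A P A R R P A.
Checking each rule: R1 ok, R2 ok, R3 fails.
Only rule 3 fails.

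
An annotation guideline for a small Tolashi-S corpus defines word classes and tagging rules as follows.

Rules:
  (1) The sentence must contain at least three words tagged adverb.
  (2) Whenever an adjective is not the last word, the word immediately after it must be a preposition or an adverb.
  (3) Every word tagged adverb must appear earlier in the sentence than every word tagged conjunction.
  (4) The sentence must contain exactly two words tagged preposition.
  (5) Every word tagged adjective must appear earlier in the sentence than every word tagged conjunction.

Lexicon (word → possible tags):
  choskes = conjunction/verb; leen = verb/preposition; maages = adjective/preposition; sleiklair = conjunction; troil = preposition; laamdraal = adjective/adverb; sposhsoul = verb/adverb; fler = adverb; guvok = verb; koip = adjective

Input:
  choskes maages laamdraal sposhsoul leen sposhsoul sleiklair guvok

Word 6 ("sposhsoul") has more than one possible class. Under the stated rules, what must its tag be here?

adverb

Candidates per position — 1:choskes {conjunction,verb}; 2:maages {adjective,preposition}; 3:laamdraal {adjective,adverb}; 4:sposhsoul {verb,adverb}; 5:leen {verb,preposition}; 6:sposhsoul {verb,adverb}; 7:sleiklair {conjunction}; 8:guvok {verb}.
Position 2: tagging it adjective would leave rule 4 unsatisfiable, so it must be preposition.
Position 3: tagging it adjective would leave rule 1 unsatisfiable, so it must be adverb.
Position 4: tagging it verb would leave rule 1 unsatisfiable, so it must be adverb.
Position 5: tagging it verb would leave rule 4 unsatisfiable, so it must be preposition.
Position 6: tagging it verb would leave rule 1 unsatisfiable, so it must be adverb.
Position 1: tagging it conjunction would leave rule 3 unsatisfiable, so it must be verb.
So the tagging must be: verb preposition adverb adverb preposition adverb conjunction verb.
Check: rule 1 satisfied; rule 2 satisfied; rule 3 satisfied; rule 4 satisfied; rule 5 satisfied.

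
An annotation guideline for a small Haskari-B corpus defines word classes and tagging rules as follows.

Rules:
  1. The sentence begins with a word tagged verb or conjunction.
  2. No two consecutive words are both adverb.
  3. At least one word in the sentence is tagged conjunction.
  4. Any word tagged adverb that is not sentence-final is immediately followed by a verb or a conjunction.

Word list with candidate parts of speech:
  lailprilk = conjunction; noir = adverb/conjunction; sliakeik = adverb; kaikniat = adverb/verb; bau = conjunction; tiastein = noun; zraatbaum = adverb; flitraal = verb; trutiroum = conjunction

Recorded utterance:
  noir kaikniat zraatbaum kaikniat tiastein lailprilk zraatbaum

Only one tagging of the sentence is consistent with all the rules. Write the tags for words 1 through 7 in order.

Candidates per position — 1:noir {adverb,conjunction}; 2:kaikniat {adverb,verb}; 3:zraatbaum {adverb}; 4:kaikniat {adverb,verb}; 5:tiastein {noun}; 6:lailprilk {conjunction}; 7:zraatbaum {adverb}.
Position 1: adverb is ruled out by rule 1; that leaves conjunction.
Position 2: adverb is ruled out by rule 2; that leaves verb.
Position 4: adverb is ruled out by rule 2; that leaves verb.
That leaves exactly one tagging: conjunction verb adverb verb noun conjunction adverb.
Check: rule 1 holds; rule 2 holds; rule 3 holds; rule 4 holds.

conjunction verb adverb verb noun conjunction adverb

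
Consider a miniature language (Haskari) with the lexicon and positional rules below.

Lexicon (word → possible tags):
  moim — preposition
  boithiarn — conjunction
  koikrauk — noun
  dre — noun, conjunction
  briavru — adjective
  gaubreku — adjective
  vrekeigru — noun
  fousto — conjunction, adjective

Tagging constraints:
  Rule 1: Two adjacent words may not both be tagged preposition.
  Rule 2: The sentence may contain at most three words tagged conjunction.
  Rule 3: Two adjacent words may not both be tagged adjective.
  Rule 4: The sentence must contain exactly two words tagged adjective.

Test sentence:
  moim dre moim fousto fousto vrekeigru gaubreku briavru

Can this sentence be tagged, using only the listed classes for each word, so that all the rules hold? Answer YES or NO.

NO

Candidates per position — 1:moim {preposition}; 2:dre {noun,conjunction}; 3:moim {preposition}; 4:fousto {conjunction,adjective}; 5:fousto {conjunction,adjective}; 6:vrekeigru {noun}; 7:gaubreku {adjective}; 8:briavru {adjective}.
Rule 3 cannot be satisfied by any choice of tags from the lexicon.
So there is no consistent tagging.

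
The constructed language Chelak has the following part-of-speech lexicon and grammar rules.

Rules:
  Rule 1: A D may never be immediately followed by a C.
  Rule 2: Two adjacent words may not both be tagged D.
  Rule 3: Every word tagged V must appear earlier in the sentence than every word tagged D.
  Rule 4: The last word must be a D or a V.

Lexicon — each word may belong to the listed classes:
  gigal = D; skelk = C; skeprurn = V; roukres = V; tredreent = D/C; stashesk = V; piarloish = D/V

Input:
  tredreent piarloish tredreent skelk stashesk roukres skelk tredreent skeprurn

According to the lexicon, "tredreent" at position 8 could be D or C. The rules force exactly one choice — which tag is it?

Candidates per position — 1:tredreent {D,C}; 2:piarloish {D,V}; 3:tredreent {D,C}; 4:skelk {C}; 5:stashesk {V}; 6:roukres {V}; 7:skelk {C}; 8:tredreent {D,C}; 9:skeprurn {V}.
Word 1 cannot be D — rule 3 would then fail for every completion. It is C.
Word 2 cannot be D — rule 1 would then fail for every completion. It is V.
Word 3 cannot be D — rule 1 would then fail for every completion. It is C.
Word 8 cannot be D — rule 3 would then fail for every completion. It is C.
That leaves exactly one tagging: C V C C V V C C V.
Checking: rule 1 ok; rule 2 ok; rule 3 ok; rule 4 ok.

C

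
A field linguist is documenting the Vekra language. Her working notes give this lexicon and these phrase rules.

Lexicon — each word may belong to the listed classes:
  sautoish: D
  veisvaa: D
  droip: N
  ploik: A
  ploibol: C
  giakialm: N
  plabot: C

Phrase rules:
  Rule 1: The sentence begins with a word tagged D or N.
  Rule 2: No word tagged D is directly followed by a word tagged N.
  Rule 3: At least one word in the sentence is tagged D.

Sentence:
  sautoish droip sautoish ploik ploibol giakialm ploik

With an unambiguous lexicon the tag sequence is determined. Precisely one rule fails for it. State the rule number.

2

Fixed tagging: D N D A C N A.
Rule check: R1 ✓, R2 ✗, R3 ✓.
Only rule 2 fails.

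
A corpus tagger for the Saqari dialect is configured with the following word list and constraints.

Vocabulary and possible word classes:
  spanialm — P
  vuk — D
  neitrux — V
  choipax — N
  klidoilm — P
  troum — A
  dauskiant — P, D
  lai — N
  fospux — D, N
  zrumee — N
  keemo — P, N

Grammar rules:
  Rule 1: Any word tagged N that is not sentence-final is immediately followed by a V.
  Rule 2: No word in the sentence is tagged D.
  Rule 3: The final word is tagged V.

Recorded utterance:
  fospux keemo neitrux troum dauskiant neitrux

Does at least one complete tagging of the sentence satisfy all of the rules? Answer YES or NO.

NO

Candidates per position — 1:fospux {D,N}; 2:keemo {P,N}; 3:neitrux {V}; 4:troum {A}; 5:dauskiant {P,D}; 6:neitrux {V}.
Every candidate sequence violates at least one rule; no consistent tagging exists.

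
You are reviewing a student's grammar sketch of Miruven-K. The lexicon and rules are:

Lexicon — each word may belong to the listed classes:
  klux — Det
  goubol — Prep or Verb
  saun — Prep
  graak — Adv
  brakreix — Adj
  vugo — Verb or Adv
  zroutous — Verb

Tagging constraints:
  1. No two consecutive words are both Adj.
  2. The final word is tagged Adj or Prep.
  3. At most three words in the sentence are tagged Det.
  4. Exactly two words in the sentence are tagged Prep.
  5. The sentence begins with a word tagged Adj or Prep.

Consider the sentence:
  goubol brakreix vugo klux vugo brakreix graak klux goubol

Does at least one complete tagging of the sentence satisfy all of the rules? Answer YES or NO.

YES

Candidates per position — 1:goubol {Prep,Verb}; 2:brakreix {Adj}; 3:vugo {Verb,Adv}; 4:klux {Det}; 5:vugo {Verb,Adv}; 6:brakreix {Adj}; 7:graak {Adv}; 8:klux {Det}; 9:goubol {Prep,Verb}.
One satisfying assignment: Prep Adj Adv Det Adv Adj Adv Det Prep.
Checking: rule 1 satisfied; rule 2 satisfied; rule 3 satisfied; rule 4 satisfied; rule 5 satisfied.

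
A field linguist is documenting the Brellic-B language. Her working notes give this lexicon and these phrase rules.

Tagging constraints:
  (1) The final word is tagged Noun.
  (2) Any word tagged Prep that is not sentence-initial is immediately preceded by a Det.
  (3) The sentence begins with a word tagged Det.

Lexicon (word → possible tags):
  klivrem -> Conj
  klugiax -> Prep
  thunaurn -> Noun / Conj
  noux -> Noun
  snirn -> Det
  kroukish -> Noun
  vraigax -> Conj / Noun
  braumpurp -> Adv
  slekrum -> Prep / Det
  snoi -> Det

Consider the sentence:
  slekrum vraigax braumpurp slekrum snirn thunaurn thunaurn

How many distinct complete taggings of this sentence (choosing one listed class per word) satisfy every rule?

4

Candidates per position — 1:slekrum {Prep,Det}; 2:vraigax {Conj,Noun}; 3:braumpurp {Adv}; 4:slekrum {Prep,Det}; 5:snirn {Det}; 6:thunaurn {Noun,Conj}; 7:thunaurn {Noun,Conj}.
There are 32 candidate sequences in total.
The sequences that satisfy every rule: Det Conj Adv Det Det Noun Noun; Det Conj Adv Det Det Conj Noun; Det Noun Adv Det Det Noun Noun; Det Noun Adv Det Det Conj Noun.
Count = 4.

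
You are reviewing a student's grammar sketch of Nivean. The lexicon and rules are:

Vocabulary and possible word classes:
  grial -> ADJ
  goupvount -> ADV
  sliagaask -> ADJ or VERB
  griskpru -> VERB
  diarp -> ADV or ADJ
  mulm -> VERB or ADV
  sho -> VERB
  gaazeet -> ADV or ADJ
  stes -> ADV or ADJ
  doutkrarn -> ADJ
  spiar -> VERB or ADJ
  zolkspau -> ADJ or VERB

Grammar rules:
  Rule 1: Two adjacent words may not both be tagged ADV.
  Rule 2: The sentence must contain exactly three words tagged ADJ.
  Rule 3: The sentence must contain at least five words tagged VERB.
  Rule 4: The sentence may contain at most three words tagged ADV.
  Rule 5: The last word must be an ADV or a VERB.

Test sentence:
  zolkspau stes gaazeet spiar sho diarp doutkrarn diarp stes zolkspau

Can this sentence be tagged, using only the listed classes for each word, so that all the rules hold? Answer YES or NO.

NO

Candidates per position — 1:zolkspau {ADJ,VERB}; 2:stes {ADV,ADJ}; 3:gaazeet {ADV,ADJ}; 4:spiar {VERB,ADJ}; 5:sho {VERB}; 6:diarp {ADV,ADJ}; 7:doutkrarn {ADJ}; 8:diarp {ADV,ADJ}; 9:stes {ADV,ADJ}; 10:zolkspau {ADJ,VERB}.
Rule 3 cannot be satisfied by any choice of tags from the lexicon.
So there is no consistent tagging.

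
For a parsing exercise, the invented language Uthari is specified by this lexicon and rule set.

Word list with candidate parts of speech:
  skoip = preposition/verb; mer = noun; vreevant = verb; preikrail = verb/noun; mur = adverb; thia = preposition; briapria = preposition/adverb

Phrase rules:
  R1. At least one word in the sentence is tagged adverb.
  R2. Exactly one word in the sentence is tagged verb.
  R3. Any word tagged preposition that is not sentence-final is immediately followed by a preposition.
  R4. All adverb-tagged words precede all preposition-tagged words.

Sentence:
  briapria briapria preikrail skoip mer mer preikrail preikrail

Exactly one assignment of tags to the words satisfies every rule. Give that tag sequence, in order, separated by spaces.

Candidates per position — 1:briapria {preposition,adverb}; 2:briapria {preposition,adverb}; 3:preikrail {verb,noun}; 4:skoip {preposition,verb}; 5:mer {noun}; 6:mer {noun}; 7:preikrail {verb,noun}; 8:preikrail {verb,noun}.
If word 1 were preposition, no tagging could satisfy rule 3; so word 1 is adverb.
If word 2 were preposition, no tagging could satisfy rule 3; so word 2 is adverb.
If word 4 were preposition, no tagging could satisfy rule 3; so word 4 is verb.
If word 7 were verb, no tagging could satisfy rule 2; so word 7 is noun.
If word 8 were verb, no tagging could satisfy rule 2; so word 8 is noun.
If word 3 were verb, no tagging could satisfy rule 2; so word 3 is noun.
So the tagging must be: adverb adverb noun verb noun noun noun noun.
Checking: rule 1 satisfied; rule 2 satisfied; rule 3 satisfied; rule 4 satisfied.

adverb adverb noun verb noun noun noun noun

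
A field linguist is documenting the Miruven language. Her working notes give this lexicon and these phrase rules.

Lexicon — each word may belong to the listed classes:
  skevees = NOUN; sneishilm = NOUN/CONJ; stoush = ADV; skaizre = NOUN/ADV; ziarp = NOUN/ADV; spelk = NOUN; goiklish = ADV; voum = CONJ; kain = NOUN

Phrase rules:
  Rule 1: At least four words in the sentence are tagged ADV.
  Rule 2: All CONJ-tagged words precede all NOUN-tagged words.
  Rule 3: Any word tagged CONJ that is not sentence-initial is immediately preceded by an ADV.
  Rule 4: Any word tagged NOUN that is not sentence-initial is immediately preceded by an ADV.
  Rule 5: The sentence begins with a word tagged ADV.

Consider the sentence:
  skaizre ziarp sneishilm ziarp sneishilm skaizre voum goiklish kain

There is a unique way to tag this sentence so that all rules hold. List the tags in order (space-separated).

ADV ADV CONJ ADV CONJ ADV CONJ ADV NOUN

Candidates per position — 1:skaizre {NOUN,ADV}; 2:ziarp {NOUN,ADV}; 3:sneishilm {NOUN,CONJ}; 4:ziarp {NOUN,ADV}; 5:sneishilm {NOUN,CONJ}; 6:skaizre {NOUN,ADV}; 7:voum {CONJ}; 8:goiklish {ADV}; 9:kain {NOUN}.
Position 1: tagging it NOUN would leave rule 2 unsatisfiable, so it must be ADV.
Position 2: tagging it NOUN would leave rule 2 unsatisfiable, so it must be ADV.
Position 3: tagging it NOUN would leave rule 2 unsatisfiable, so it must be CONJ.
Position 4: tagging it NOUN would leave rule 2 unsatisfiable, so it must be ADV.
Position 5: tagging it NOUN would leave rule 2 unsatisfiable, so it must be CONJ.
Position 6: tagging it NOUN would leave rule 2 unsatisfiable, so it must be ADV.
So the tagging must be: ADV ADV CONJ ADV CONJ ADV CONJ ADV NOUN.
Checking: rule 1 ✓; rule 2 ✓; rule 3 ✓; rule 4 ✓; rule 5 ✓.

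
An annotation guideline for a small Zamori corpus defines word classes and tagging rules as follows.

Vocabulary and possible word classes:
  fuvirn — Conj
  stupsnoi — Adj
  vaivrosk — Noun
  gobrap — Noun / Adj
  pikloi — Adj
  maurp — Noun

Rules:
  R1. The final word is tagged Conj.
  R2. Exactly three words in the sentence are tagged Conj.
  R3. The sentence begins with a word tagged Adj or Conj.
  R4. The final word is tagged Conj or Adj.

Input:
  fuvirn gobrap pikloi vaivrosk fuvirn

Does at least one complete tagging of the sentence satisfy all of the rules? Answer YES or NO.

Candidates per position — 1:fuvirn {Conj}; 2:gobrap {Noun,Adj}; 3:pikloi {Adj}; 4:vaivrosk {Noun}; 5:fuvirn {Conj}.
Rule 2 cannot be satisfied by any choice of tags from the lexicon.
So there is no consistent tagging.

NO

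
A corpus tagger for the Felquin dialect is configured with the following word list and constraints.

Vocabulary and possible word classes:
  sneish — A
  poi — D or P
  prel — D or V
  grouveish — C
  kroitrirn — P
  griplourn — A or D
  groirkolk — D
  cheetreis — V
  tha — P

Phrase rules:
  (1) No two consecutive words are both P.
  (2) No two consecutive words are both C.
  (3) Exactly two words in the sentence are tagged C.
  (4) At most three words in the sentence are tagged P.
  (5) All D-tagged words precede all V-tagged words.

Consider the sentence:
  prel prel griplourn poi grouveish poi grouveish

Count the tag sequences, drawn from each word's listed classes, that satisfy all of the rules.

Candidates per position — 1:prel {D,V}; 2:prel {D,V}; 3:griplourn {A,D}; 4:poi {D,P}; 5:grouveish {C}; 6:poi {D,P}; 7:grouveish {C}.
There are 32 candidate sequences in total.
Checking each against the rules leaves 10 sequences.
Count = 10.

10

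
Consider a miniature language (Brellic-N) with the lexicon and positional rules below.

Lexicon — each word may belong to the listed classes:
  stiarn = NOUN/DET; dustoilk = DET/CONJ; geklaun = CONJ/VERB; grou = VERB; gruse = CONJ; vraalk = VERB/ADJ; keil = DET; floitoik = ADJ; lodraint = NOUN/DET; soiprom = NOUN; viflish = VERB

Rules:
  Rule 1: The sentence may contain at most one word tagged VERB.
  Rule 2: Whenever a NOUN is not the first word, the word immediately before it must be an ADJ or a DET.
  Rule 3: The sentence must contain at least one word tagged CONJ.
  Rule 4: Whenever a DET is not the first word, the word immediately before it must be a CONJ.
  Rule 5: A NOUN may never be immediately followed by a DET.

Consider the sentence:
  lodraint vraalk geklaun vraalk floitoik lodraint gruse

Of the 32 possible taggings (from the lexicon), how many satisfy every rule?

Candidates per position — 1:lodraint {NOUN,DET}; 2:vraalk {VERB,ADJ}; 3:geklaun {CONJ,VERB}; 4:vraalk {VERB,ADJ}; 5:floitoik {ADJ}; 6:lodraint {NOUN,DET}; 7:gruse {CONJ}.
There are 32 candidate sequences in total.
Checking each against the rules leaves 8 sequences.
Count = 8.

8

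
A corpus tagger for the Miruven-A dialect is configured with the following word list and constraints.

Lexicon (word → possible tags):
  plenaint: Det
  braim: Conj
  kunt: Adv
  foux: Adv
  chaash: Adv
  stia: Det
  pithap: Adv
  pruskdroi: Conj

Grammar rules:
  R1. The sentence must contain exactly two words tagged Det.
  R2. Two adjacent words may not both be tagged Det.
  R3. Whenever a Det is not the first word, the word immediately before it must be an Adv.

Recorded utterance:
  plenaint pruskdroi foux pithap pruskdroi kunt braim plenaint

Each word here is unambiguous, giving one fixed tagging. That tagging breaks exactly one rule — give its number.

Fixed tagging: Det Conj Adv Adv Conj Adv Conj Det.
Applying the rules: R1 pass, R2 pass, R3 fail.
Only rule 3 fails.

3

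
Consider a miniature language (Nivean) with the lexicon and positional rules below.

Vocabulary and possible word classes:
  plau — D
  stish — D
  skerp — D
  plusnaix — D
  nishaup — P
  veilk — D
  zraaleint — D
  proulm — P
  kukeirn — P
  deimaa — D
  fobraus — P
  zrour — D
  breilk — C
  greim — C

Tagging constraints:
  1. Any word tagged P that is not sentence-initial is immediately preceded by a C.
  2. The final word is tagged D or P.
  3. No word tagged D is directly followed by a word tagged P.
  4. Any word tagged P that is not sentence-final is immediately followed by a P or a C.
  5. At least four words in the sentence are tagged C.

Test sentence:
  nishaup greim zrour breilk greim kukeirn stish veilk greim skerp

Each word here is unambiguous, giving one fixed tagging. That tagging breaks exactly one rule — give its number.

4

Fixed tagging: P C D C C P D D C D.
Checking each rule: R1 ok, R2 ok, R3 ok, R4 fails, R5 ok.
Only rule 4 fails.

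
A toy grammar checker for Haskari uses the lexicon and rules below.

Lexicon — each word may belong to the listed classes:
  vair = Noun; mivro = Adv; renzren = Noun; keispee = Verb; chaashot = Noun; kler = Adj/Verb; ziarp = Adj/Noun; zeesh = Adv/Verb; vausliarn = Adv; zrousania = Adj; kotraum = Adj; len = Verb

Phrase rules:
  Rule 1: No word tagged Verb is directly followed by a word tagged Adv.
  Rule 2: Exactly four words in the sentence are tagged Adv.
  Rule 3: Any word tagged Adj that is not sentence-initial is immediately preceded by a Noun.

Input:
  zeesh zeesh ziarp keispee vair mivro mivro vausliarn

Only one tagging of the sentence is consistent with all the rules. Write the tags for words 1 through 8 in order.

Candidates per position — 1:zeesh {Adv,Verb}; 2:zeesh {Adv,Verb}; 3:ziarp {Adj,Noun}; 4:keispee {Verb}; 5:vair {Noun}; 6:mivro {Adv}; 7:mivro {Adv}; 8:vausliarn {Adv}.
Position 3: Adj is ruled out by rule 3; that leaves Noun.
The remaining ambiguous positions (1, 2) are resolved jointly — only one combination satisfies every rule.
The unique satisfying tagging is: Adv Verb Noun Verb Noun Adv Adv Adv.
Checking: rule 1 satisfied; rule 2 satisfied; rule 3 satisfied.

Adv Verb Noun Verb Noun Adv Adv Adv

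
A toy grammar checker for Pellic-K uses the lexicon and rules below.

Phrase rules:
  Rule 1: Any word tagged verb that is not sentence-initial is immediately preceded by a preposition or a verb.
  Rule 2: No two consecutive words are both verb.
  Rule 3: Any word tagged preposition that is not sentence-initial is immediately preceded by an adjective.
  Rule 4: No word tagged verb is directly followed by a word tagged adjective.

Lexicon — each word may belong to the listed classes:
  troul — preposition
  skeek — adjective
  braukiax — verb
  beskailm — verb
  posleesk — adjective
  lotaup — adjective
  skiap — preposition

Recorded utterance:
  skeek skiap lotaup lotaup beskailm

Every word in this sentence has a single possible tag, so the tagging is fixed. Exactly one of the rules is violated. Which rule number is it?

1

Fixed tagging: adjective preposition adjective adjective verb.
Rule check: R1 fail, R2 pass, R3 pass, R4 pass.
Only rule 1 fails.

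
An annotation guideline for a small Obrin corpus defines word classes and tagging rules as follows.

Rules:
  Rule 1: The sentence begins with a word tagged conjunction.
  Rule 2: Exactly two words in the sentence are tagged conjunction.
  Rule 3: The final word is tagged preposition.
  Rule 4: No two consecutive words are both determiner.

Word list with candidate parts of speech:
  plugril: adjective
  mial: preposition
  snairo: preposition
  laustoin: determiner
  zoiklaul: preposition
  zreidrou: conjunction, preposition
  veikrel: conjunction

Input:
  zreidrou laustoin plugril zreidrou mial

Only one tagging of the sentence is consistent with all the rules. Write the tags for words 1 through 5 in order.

conjunction determiner adjective conjunction preposition

Candidates per position — 1:zreidrou {conjunction,preposition}; 2:laustoin {determiner}; 3:plugril {adjective}; 4:zreidrou {conjunction,preposition}; 5:mial {preposition}.
Position 1: tagging it preposition would leave rule 1 unsatisfiable, so it must be conjunction.
Position 4: tagging it preposition would leave rule 2 unsatisfiable, so it must be conjunction.
So the tagging must be: conjunction determiner adjective conjunction preposition.
Verifying each rule — rule 1 holds; rule 2 holds; rule 3 holds; rule 4 holds.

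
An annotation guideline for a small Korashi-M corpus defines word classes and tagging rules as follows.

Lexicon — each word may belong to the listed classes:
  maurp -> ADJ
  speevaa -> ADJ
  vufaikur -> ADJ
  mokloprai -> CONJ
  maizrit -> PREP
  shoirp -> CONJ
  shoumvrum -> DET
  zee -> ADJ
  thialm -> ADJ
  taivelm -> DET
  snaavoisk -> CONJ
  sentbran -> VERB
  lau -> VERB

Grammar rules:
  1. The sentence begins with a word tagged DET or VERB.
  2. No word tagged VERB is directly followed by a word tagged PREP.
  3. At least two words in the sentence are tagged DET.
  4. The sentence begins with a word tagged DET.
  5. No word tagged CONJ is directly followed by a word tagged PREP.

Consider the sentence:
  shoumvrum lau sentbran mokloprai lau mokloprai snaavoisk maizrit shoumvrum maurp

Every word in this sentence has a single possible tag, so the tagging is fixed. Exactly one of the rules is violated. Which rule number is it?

Fixed tagging: DET VERB VERB CONJ VERB CONJ CONJ PREP DET ADJ.
Checking each rule: R1 pass, R2 pass, R3 pass, R4 pass, R5 fail.
Only rule 5 fails.

5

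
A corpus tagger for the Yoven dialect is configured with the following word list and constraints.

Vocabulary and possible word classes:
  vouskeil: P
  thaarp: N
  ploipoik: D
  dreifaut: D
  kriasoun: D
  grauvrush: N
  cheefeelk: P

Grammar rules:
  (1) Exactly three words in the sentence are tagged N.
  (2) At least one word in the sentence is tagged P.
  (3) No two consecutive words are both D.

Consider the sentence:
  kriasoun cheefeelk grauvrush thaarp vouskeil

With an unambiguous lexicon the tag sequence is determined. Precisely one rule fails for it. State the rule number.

1

Fixed tagging: D P N N P.
Checking each rule: R1 fails, R2 ok, R3 ok.
Only rule 1 fails.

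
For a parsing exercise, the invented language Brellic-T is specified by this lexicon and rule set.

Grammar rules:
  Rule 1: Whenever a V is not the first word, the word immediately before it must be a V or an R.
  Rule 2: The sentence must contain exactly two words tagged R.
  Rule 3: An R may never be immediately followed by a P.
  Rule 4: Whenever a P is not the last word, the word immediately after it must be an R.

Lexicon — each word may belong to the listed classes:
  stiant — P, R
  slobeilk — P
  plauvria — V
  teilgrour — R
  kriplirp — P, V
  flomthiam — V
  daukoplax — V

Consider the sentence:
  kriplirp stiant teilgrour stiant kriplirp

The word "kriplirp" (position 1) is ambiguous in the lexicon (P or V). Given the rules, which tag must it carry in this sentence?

V

Candidates per position — 1:kriplirp {P,V}; 2:stiant {P,R}; 3:teilgrour {R}; 4:stiant {P,R}; 5:kriplirp {P,V}.
At position 4, choosing P makes rule 3 impossible to satisfy; hence R.
At position 5, choosing P makes rule 3 impossible to satisfy; hence V.
At position 2, choosing R makes rule 2 impossible to satisfy; hence P.
At position 1, choosing P makes rule 4 impossible to satisfy; hence V.
So the tagging must be: V P R R V.
Rule-by-rule: rule 1 ✓; rule 2 ✓; rule 3 ✓; rule 4 ✓.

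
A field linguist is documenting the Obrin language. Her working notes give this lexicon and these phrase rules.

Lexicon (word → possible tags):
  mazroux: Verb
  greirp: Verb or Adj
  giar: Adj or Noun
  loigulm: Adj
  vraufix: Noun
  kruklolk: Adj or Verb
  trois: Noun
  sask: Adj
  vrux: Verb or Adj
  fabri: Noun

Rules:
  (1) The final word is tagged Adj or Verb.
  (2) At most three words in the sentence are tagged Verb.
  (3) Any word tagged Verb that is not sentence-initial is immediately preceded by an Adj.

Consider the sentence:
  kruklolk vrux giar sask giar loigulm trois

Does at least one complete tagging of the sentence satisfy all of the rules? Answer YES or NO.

Candidates per position — 1:kruklolk {Adj,Verb}; 2:vrux {Verb,Adj}; 3:giar {Adj,Noun}; 4:sask {Adj}; 5:giar {Adj,Noun}; 6:loigulm {Adj}; 7:trois {Noun}.
Rule 1 cannot be satisfied by any choice of tags from the lexicon.
So there is no consistent tagging.

NO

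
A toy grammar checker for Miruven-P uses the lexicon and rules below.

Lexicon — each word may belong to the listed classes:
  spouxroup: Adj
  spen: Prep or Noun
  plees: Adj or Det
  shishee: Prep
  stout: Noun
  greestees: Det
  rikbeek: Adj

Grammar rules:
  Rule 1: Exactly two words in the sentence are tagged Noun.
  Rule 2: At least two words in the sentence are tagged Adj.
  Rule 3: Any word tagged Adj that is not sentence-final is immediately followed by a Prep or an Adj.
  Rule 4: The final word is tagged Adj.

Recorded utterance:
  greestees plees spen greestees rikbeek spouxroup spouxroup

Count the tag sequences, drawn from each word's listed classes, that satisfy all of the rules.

0

Candidates per position — 1:greestees {Det}; 2:plees {Adj,Det}; 3:spen {Prep,Noun}; 4:greestees {Det}; 5:rikbeek {Adj}; 6:spouxroup {Adj}; 7:spouxroup {Adj}.
There are 4 candidate sequences in total.
Rule 1 cannot be satisfied by any choice of tags from the lexicon.
So there is no consistent tagging.
Count = 0.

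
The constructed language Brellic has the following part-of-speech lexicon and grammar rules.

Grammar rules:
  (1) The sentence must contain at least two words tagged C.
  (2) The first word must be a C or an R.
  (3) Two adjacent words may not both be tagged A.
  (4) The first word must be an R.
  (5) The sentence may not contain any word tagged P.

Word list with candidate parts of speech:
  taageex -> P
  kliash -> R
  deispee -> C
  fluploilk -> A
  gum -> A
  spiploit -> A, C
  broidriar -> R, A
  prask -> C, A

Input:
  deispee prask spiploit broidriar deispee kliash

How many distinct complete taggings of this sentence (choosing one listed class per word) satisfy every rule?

0

Candidates per position — 1:deispee {C}; 2:prask {C,A}; 3:spiploit {A,C}; 4:broidriar {R,A}; 5:deispee {C}; 6:kliash {R}.
There are 8 candidate sequences in total.
Rule 4 cannot be satisfied by any choice of tags from the lexicon.
So there is no consistent tagging.
Count = 0.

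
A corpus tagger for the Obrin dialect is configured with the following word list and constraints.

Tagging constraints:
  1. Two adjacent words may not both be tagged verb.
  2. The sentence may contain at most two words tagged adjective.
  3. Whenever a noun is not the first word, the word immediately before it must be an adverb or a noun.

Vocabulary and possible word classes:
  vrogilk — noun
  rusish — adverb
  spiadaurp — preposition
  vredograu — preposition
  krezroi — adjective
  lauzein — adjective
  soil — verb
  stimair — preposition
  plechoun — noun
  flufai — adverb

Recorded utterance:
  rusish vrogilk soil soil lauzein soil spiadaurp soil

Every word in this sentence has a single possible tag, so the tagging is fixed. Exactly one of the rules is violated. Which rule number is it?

Fixed tagging: adverb noun verb verb adjective verb preposition verb.
Checking each rule: R1 fail, R2 pass, R3 pass.
Only rule 1 fails.

1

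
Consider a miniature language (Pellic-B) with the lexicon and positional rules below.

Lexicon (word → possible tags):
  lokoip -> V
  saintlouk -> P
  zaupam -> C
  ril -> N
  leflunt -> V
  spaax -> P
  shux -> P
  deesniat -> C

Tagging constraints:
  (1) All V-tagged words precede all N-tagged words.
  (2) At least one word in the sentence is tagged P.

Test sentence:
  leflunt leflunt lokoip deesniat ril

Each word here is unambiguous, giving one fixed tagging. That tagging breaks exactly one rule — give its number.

2

Fixed tagging: V V V C N.
Rule check: R1 ✓, R2 ✗.
Only rule 2 fails.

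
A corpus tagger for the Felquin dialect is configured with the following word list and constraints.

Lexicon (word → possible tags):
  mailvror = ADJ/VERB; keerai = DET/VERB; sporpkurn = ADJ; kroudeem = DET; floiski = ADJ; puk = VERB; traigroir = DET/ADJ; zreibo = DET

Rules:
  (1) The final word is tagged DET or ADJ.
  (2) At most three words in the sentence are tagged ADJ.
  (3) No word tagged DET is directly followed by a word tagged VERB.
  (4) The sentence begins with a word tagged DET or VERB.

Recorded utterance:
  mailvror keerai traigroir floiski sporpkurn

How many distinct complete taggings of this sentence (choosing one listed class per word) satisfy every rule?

Candidates per position — 1:mailvror {ADJ,VERB}; 2:keerai {DET,VERB}; 3:traigroir {DET,ADJ}; 4:floiski {ADJ}; 5:sporpkurn {ADJ}.
There are 8 candidate sequences in total.
The sequences that satisfy every rule: VERB DET DET ADJ ADJ; VERB DET ADJ ADJ ADJ; VERB VERB DET ADJ ADJ; VERB VERB ADJ ADJ ADJ.
Count = 4.

4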